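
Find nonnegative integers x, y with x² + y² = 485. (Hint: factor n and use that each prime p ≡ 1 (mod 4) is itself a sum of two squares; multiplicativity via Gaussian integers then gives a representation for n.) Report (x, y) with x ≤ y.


Step 1: Factor n = 485 = 5 · 97.
Step 2: Check the mod-4 condition on each prime factor: 5 ≡ 1 (mod 4), exponent 1; 97 ≡ 1 (mod 4), exponent 1.
All primes ≡ 3 (mod 4) appear to even exponent (or don't appear), so by the two-squares theorem n IS expressible as a sum of two squares.
Step 3: Build a representation. Here n = 5 · 97 is a product of primes ≡ 1 (mod 4). Each prime p ≡ 1 (mod 4) is itself a sum of two squares; find a² by testing p − a² for a perfect square:
  5: 5 − 1² = 4 = 2² ⇒ 5 = 1² + 2².
  97: 97 − 1² = 96, 97 − 2² = 93, 97 − 3² = 88, 97 − 4² = 81 = 9² ⇒ 97 = 4² + 9².
  Combine using the Brahmagupta–Fibonacci identity (a² + b²)(c² + d²) = (ac − bd)² + (ad + bc)² = (ac + bd)² + (ad − bc)²:
  5 · 97 = 485: from (1² + 2²)(4² + 9²), take (1·4 − 2·9, 1·9 + 2·4) = (4 − 18, 9 + 8) = (-14, 17); dropping signs (only squares matter) gives (14, 17); check 14² + 17² = 196 + 289 = 485 ✓.
Step 4: Order so x ≤ y and verify: 14² + 17² = 196 + 289 = 485 = n. ✓

n = 485 = 14² + 17² (one valid representation with x ≤ y).


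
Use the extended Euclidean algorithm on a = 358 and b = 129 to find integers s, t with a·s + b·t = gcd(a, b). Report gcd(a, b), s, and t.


Euclidean algorithm on (358, 129) — divide until remainder is 0:
  358 = 2 · 129 + 100
  129 = 1 · 100 + 29
  100 = 3 · 29 + 13
  29 = 2 · 13 + 3
  13 = 4 · 3 + 1
  3 = 3 · 1 + 0
gcd(358, 129) = 1.
Track Bezout coefficients alongside the remainders: start with r₀ = 358 = a·1 + b·0 (s = 1, t = 0) and r₁ = 129 = a·0 + b·1 (s = 0, t = 1); each new remainder r_{k+1} = r_{k-1} − q_k·r_k inherits s_{k+1} = s_{k-1} − q_k·s_k, t_{k+1} = t_{k-1} − q_k·t_k, so r_k = a·s_k + b·t_k at every step:
  q = 2: r = 100, s = 1 − 2·0 = 1, t = 0 − 2·1 = -2  (check: 358·1 + 129·(-2) = 100)
  q = 1: r = 29, s = 0 − 1·1 = -1, t = 1 − 1·(-2) = 3  (check: 358·(-1) + 129·3 = 29)
  q = 3: r = 13, s = 1 − 3·(-1) = 4, t = -2 − 3·3 = -11  (check: 358·4 + 129·(-11) = 13)
  q = 2: r = 3, s = -1 − 2·4 = -9, t = 3 − 2·(-11) = 25  (check: 358·(-9) + 129·25 = 3)
  q = 4: r = 1, s = 4 − 4·(-9) = 40, t = -11 − 4·25 = -111  (check: 358·40 + 129·(-111) = 1)
The row with r = 1 (the gcd) gives the Bezout coefficients s = 40, t = -111.
Result: 358 · (40) + 129 · (-111) = 1.

gcd(358, 129) = 1; s = 40, t = -111 (check: 358·40 + 129·(-111) = 1).


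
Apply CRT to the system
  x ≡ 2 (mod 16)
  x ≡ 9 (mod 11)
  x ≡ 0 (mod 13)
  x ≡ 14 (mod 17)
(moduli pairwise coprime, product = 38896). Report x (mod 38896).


Product of moduli M = 16 · 11 · 13 · 17 = 38896.
Merge one congruence at a time:
  Start: x ≡ 2 (mod 16).
  Combine with x ≡ 9 (mod 11); new modulus lcm = 176.
    Write x = 2 + 16·t and substitute into x ≡ 9 (mod 11): 16·t ≡ 9 − 2 = 7 (mod 11).
    Reduce coefficients mod 11: 5·t ≡ 7 (mod 11).
    The inverse of 5 mod 11 is 9 (since 5·9 = 45 = 4·11 + 1), so t ≡ 9·7 = 63 ≡ 8 (mod 11).
    Then x = 2 + 16·8 = 130, valid modulo lcm(16, 11) = 176: x ≡ 130 (mod 176).
  Combine with x ≡ 0 (mod 13); new modulus lcm = 2288.
    Write x = 130 + 176·t and substitute into x ≡ 0 (mod 13): 176·t ≡ 0 − 130 = -130 (mod 13).
    Reduce coefficients mod 13: 7·t ≡ 0 (mod 13).
    The inverse of 7 mod 13 is 2 (since 7·2 = 14 = 1·13 + 1), so t ≡ 2·0 = 0 ≡ 0 (mod 13).
    Then x = 130 + 176·0 = 130, valid modulo lcm(176, 13) = 2288: x ≡ 130 (mod 2288).
  Combine with x ≡ 14 (mod 17); new modulus lcm = 38896.
    Write x = 130 + 2288·t and substitute into x ≡ 14 (mod 17): 2288·t ≡ 14 − 130 = -116 (mod 17).
    Reduce coefficients mod 17: 10·t ≡ 3 (mod 17).
    The inverse of 10 mod 17 is 12 (since 10·12 = 120 = 7·17 + 1), so t ≡ 12·3 = 36 ≡ 2 (mod 17).
    Then x = 130 + 2288·2 = 4706, valid modulo lcm(2288, 17) = 38896: x ≡ 4706 (mod 38896).
Verify against each original: 4706 mod 16 = 2, 4706 mod 11 = 9, 4706 mod 13 = 0, 4706 mod 17 = 14.

x ≡ 4706 (mod 38896).


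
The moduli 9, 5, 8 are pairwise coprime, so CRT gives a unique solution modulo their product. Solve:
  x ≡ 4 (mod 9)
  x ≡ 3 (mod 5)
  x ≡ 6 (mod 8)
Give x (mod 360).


Moduli 9, 5, 8 are pairwise coprime; by CRT there is a unique solution modulo M = 9 · 5 · 8 = 360.
Solve pairwise, accumulating the modulus:
  Start with x ≡ 4 (mod 9).
  Combine with x ≡ 3 (mod 5): since gcd(9, 5) = 1, we get a unique residue mod 45.
    Write x = 4 + 9·t and substitute into x ≡ 3 (mod 5): 9·t ≡ 3 − 4 = -1 (mod 5).
    Reduce coefficients mod 5: 4·t ≡ 4 (mod 5).
    The inverse of 4 mod 5 is 4 (since 4·4 = 16 = 3·5 + 1), so t ≡ 4·4 = 16 ≡ 1 (mod 5).
    Then x = 4 + 9·1 = 13, valid modulo lcm(9, 5) = 45: x ≡ 13 (mod 45).
  Combine with x ≡ 6 (mod 8): since gcd(45, 8) = 1, we get a unique residue mod 360.
    Write x = 13 + 45·t and substitute into x ≡ 6 (mod 8): 45·t ≡ 6 − 13 = -7 (mod 8).
    Reduce coefficients mod 8: 5·t ≡ 1 (mod 8).
    The inverse of 5 mod 8 is 5 (since 5·5 = 25 = 3·8 + 1), so t ≡ 5·1 = 5 ≡ 5 (mod 8).
    Then x = 13 + 45·5 = 238, valid modulo lcm(45, 8) = 360: x ≡ 238 (mod 360).
Verify: 238 mod 9 = 4 ✓, 238 mod 5 = 3 ✓, 238 mod 8 = 6 ✓.

x ≡ 238 (mod 360).


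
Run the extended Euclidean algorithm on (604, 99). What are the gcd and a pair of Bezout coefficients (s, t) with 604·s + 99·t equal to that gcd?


Euclidean algorithm on (604, 99) — divide until remainder is 0:
  604 = 6 · 99 + 10
  99 = 9 · 10 + 9
  10 = 1 · 9 + 1
  9 = 9 · 1 + 0
gcd(604, 99) = 1.
Track Bezout coefficients alongside the remainders: start with r₀ = 604 = a·1 + b·0 (s = 1, t = 0) and r₁ = 99 = a·0 + b·1 (s = 0, t = 1); each new remainder r_{k+1} = r_{k-1} − q_k·r_k inherits s_{k+1} = s_{k-1} − q_k·s_k, t_{k+1} = t_{k-1} − q_k·t_k, so r_k = a·s_k + b·t_k at every step:
  q = 6: r = 10, s = 1 − 6·0 = 1, t = 0 − 6·1 = -6  (check: 604·1 + 99·(-6) = 10)
  q = 9: r = 9, s = 0 − 9·1 = -9, t = 1 − 9·(-6) = 55  (check: 604·(-9) + 99·55 = 9)
  q = 1: r = 1, s = 1 − 1·(-9) = 10, t = -6 − 1·55 = -61  (check: 604·10 + 99·(-61) = 1)
The row with r = 1 (the gcd) gives the Bezout coefficients s = 10, t = -61.
Result: 604 · (10) + 99 · (-61) = 1.

gcd(604, 99) = 1; s = 10, t = -61 (check: 604·10 + 99·(-61) = 1).


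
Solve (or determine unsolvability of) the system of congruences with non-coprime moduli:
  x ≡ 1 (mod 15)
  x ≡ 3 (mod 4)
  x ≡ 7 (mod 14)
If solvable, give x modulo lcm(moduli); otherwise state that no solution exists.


Moduli 15, 4, 14 are not pairwise coprime, so CRT works modulo lcm(m_i) when all pairwise compatibility conditions hold.
Pairwise compatibility: gcd(m_i, m_j) must divide a_i - a_j for every pair.
Merge one congruence at a time:
  Start: x ≡ 1 (mod 15).
  Combine with x ≡ 3 (mod 4): gcd(15, 4) = 1; 3 - 1 = 2, which IS divisible by 1, so compatible.
    Write x = 1 + 15·t and substitute into x ≡ 3 (mod 4): 15·t ≡ 3 − 1 = 2 (mod 4).
    Reduce coefficients mod 4: 3·t ≡ 2 (mod 4).
    The inverse of 3 mod 4 is 3 (since 3·3 = 9 = 2·4 + 1), so t ≡ 3·2 = 6 ≡ 2 (mod 4).
    Then x = 1 + 15·2 = 31, valid modulo lcm(15, 4) = 60: x ≡ 31 (mod 60).
  Combine with x ≡ 7 (mod 14): gcd(60, 14) = 2; 7 - 31 = -24, which IS divisible by 2, so compatible.
    Write x = 31 + 60·t and substitute into x ≡ 7 (mod 14): 60·t ≡ 7 − 31 = -24 (mod 14).
    Divide the congruence (and modulus) by g = 2: 30·t ≡ -12 (mod 7).
    Reduce coefficients mod 7: 2·t ≡ 2 (mod 7).
    The inverse of 2 mod 7 is 4 (since 2·4 = 8 = 1·7 + 1), so t ≡ 4·2 = 8 ≡ 1 (mod 7).
    Then x = 31 + 60·1 = 91, valid modulo lcm(60, 14) = 420: x ≡ 91 (mod 420).
Verify: 91 mod 15 = 1, 91 mod 4 = 3, 91 mod 14 = 7.

x ≡ 91 (mod 420).


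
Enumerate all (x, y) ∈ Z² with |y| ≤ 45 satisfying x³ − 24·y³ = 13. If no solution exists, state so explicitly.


The equation is x³ - 24y³ = 13. For fixed y, x³ = 24·y³ + 13, so a solution requires the RHS to be a perfect cube.
Strategy: iterate y from -45 to 45, compute RHS = 24·y³ + 13, and check whether it is a (positive or negative) perfect cube.
Check small values of y:
  y = 0: RHS = 13 is not a perfect cube.
  y = 1: RHS = 37 is not a perfect cube.
  y = -1: RHS = -11 is not a perfect cube.
  y = 2: RHS = 205 is not a perfect cube.
  y = -2: RHS = -179 is not a perfect cube.
  y = 3: RHS = 661 is not a perfect cube.
  y = -3: RHS = -635 is not a perfect cube.
Continuing the search up to |y| = 45 finds no solutions either.
No (x, y) in the scanned range satisfies the equation.

No integer solutions with |y| ≤ 45.


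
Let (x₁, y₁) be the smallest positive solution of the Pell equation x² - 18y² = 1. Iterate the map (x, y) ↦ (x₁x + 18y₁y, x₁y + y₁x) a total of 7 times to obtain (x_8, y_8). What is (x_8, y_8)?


Step 1: Find the fundamental solution (x₁, y₁) of x² - 18y² = 1.
  Expand √18 as a continued fraction. a₀ = ⌊√18⌋ = 4; iterate m_{k+1} = d_k·a_k − m_k, d_{k+1} = (18 − m_{k+1}²)/d_k, a_{k+1} = ⌊(a₀ + m_{k+1})/d_{k+1}⌋ (starting m₀ = 0, d₀ = 1), with convergents p_k = a_k·p_{k-1} + p_{k-2}, q_k = a_k·q_{k-1} + q_{k-2} (p₋₁ = 1, q₋₁ = 0):
  k = 0: a₀ = 4; p₀/q₀ = 4/1; p₀² − 18·q₀² = 16 − 18 = -2.
  k = 1: m = 4, d = 2, a = ⌊(4 + 4)/2⌋ = 4; p/q = (4·4 + 1)/(4·1 + 0) = 17/4; p² − 18·q² = 289 − 288 = 1.
  The first convergent with p² − 18·q² = 1 gives the fundamental solution (x₁, y₁) = (17, 4).
Step 2: Apply the recurrence (x_{n+1}, y_{n+1}) = (x₁x_n + 18y₁y_n, x₁y_n + y₁x_n) repeatedly.
  From (x_1, y_1) = (17, 4): x_2 = 17·17 + 18·4·4 = 577; y_2 = 17·4 + 4·17 = 136.
  From (x_2, y_2) = (577, 136): x_3 = 17·577 + 18·4·136 = 19601; y_3 = 17·136 + 4·577 = 4620.
  From (x_3, y_3) = (19601, 4620): x_4 = 17·19601 + 18·4·4620 = 665857; y_4 = 17·4620 + 4·19601 = 156944.
  From (x_4, y_4) = (665857, 156944): x_5 = 17·665857 + 18·4·156944 = 22619537; y_5 = 17·156944 + 4·665857 = 5331476.
  From (x_5, y_5) = (22619537, 5331476): x_6 = 17·22619537 + 18·4·5331476 = 768398401; y_6 = 17·5331476 + 4·22619537 = 181113240.
  From (x_6, y_6) = (768398401, 181113240): x_7 = 17·768398401 + 18·4·181113240 = 26102926097; y_7 = 17·181113240 + 4·768398401 = 6152518684.
  From (x_7, y_7) = (26102926097, 6152518684): x_8 = 17·26102926097 + 18·4·6152518684 = 886731088897; y_8 = 17·6152518684 + 4·26102926097 = 209004522016.
Step 3: Verify x_8² - 18·y_8² = 786292024016459316676609 - 786292024016459316676608 = 1 (should be 1). ✓

(x_1, y_1) = (17, 4); (x_8, y_8) = (886731088897, 209004522016).


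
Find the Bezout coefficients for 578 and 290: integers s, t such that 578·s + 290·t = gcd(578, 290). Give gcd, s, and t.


Euclidean algorithm on (578, 290) — divide until remainder is 0:
  578 = 1 · 290 + 288
  290 = 1 · 288 + 2
  288 = 144 · 2 + 0
gcd(578, 290) = 2.
Track Bezout coefficients alongside the remainders: start with r₀ = 578 = a·1 + b·0 (s = 1, t = 0) and r₁ = 290 = a·0 + b·1 (s = 0, t = 1); each new remainder r_{k+1} = r_{k-1} − q_k·r_k inherits s_{k+1} = s_{k-1} − q_k·s_k, t_{k+1} = t_{k-1} − q_k·t_k, so r_k = a·s_k + b·t_k at every step:
  q = 1: r = 288, s = 1 − 1·0 = 1, t = 0 − 1·1 = -1  (check: 578·1 + 290·(-1) = 288)
  q = 1: r = 2, s = 0 − 1·1 = -1, t = 1 − 1·(-1) = 2  (check: 578·(-1) + 290·2 = 2)
The row with r = 2 (the gcd) gives the Bezout coefficients s = -1, t = 2.
Result: 578 · (-1) + 290 · (2) = 2.

gcd(578, 290) = 2; s = -1, t = 2 (check: 578·(-1) + 290·2 = 2).


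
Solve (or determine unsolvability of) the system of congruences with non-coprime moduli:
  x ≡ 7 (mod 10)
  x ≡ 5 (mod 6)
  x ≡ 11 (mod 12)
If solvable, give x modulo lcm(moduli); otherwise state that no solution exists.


Moduli 10, 6, 12 are not pairwise coprime, so CRT works modulo lcm(m_i) when all pairwise compatibility conditions hold.
Pairwise compatibility: gcd(m_i, m_j) must divide a_i - a_j for every pair.
Merge one congruence at a time:
  Start: x ≡ 7 (mod 10).
  Combine with x ≡ 5 (mod 6): gcd(10, 6) = 2; 5 - 7 = -2, which IS divisible by 2, so compatible.
    Write x = 7 + 10·t and substitute into x ≡ 5 (mod 6): 10·t ≡ 5 − 7 = -2 (mod 6).
    Divide the congruence (and modulus) by g = 2: 5·t ≡ -1 (mod 3).
    Reduce coefficients mod 3: 2·t ≡ 2 (mod 3).
    The inverse of 2 mod 3 is 2 (since 2·2 = 4 = 1·3 + 1), so t ≡ 2·2 = 4 ≡ 1 (mod 3).
    Then x = 7 + 10·1 = 17, valid modulo lcm(10, 6) = 30: x ≡ 17 (mod 30).
  Combine with x ≡ 11 (mod 12): gcd(30, 12) = 6; 11 - 17 = -6, which IS divisible by 6, so compatible.
    Write x = 17 + 30·t and substitute into x ≡ 11 (mod 12): 30·t ≡ 11 − 17 = -6 (mod 12).
    Divide the congruence (and modulus) by g = 6: 5·t ≡ -1 (mod 2).
    Reduce coefficients mod 2: 1·t ≡ 1 (mod 2).
    So t ≡ 1 (mod 2).
    Then x = 17 + 30·1 = 47, valid modulo lcm(30, 12) = 60: x ≡ 47 (mod 60).
Verify: 47 mod 10 = 7, 47 mod 6 = 5, 47 mod 12 = 11.

x ≡ 47 (mod 60).


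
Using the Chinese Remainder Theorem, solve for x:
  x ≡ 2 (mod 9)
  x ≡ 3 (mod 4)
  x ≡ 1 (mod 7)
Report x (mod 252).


Moduli 9, 4, 7 are pairwise coprime; by CRT there is a unique solution modulo M = 9 · 4 · 7 = 252.
Solve pairwise, accumulating the modulus:
  Start with x ≡ 2 (mod 9).
  Combine with x ≡ 3 (mod 4): since gcd(9, 4) = 1, we get a unique residue mod 36.
    Write x = 2 + 9·t and substitute into x ≡ 3 (mod 4): 9·t ≡ 3 − 2 = 1 (mod 4).
    Reduce coefficients mod 4: 1·t ≡ 1 (mod 4).
    So t ≡ 1 (mod 4).
    Then x = 2 + 9·1 = 11, valid modulo lcm(9, 4) = 36: x ≡ 11 (mod 36).
  Combine with x ≡ 1 (mod 7): since gcd(36, 7) = 1, we get a unique residue mod 252.
    Write x = 11 + 36·t and substitute into x ≡ 1 (mod 7): 36·t ≡ 1 − 11 = -10 (mod 7).
    Reduce coefficients mod 7: 1·t ≡ 4 (mod 7).
    So t ≡ 4 (mod 7).
    Then x = 11 + 36·4 = 155, valid modulo lcm(36, 7) = 252: x ≡ 155 (mod 252).
Verify: 155 mod 9 = 2 ✓, 155 mod 4 = 3 ✓, 155 mod 7 = 1 ✓.

x ≡ 155 (mod 252).


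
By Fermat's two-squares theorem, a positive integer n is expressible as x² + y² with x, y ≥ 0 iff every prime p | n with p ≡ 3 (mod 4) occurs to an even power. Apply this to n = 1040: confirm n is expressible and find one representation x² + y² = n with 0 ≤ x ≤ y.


Step 1: Factor n = 1040 = 2^4 · 5 · 13.
Step 2: Check the mod-4 condition on each prime factor: 2 = 2 (special); 5 ≡ 1 (mod 4), exponent 1; 13 ≡ 1 (mod 4), exponent 1.
All primes ≡ 3 (mod 4) appear to even exponent (or don't appear), so by the two-squares theorem n IS expressible as a sum of two squares.
Step 3: Build a representation. Group n = k² · m with k = 4 and m = 5 · 13 = 65 (a product of primes ≡ 1 (mod 4)); a representation of m scales to one of n via (k·x)² + (k·y)² = k²(x² + y²). Each prime p ≡ 1 (mod 4) is itself a sum of two squares; find a² by testing p − a² for a perfect square:
  5: 5 − 1² = 4 = 2² ⇒ 5 = 1² + 2².
  13: 13 − 1² = 12, 13 − 2² = 9 = 3² ⇒ 13 = 2² + 3².
  Combine using the Brahmagupta–Fibonacci identity (a² + b²)(c² + d²) = (ac − bd)² + (ad + bc)² = (ac + bd)² + (ad − bc)²:
  5 · 13 = 65: from (1² + 2²)(2² + 3²), take (1·2 − 2·3, 1·3 + 2·2) = (2 − 6, 3 + 4) = (-4, 7); dropping signs (only squares matter) gives (4, 7); check 4² + 7² = 16 + 49 = 65 ✓.
  Scale by k = 4: (4·4, 4·7) = (16, 28).
Step 4: Order so x ≤ y and verify: 16² + 28² = 256 + 784 = 1040 = n. ✓

n = 1040 = 16² + 28² (one valid representation with x ≤ y).


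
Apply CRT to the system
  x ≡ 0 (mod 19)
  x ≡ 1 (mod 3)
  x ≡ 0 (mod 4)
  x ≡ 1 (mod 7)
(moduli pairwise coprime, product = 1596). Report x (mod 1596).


Product of moduli M = 19 · 3 · 4 · 7 = 1596.
Merge one congruence at a time:
  Start: x ≡ 0 (mod 19).
  Combine with x ≡ 1 (mod 3); new modulus lcm = 57.
    Write x = 0 + 19·t and substitute into x ≡ 1 (mod 3): 19·t ≡ 1 − 0 = 1 (mod 3).
    Reduce coefficients mod 3: 1·t ≡ 1 (mod 3).
    So t ≡ 1 (mod 3).
    Then x = 0 + 19·1 = 19, valid modulo lcm(19, 3) = 57: x ≡ 19 (mod 57).
  Combine with x ≡ 0 (mod 4); new modulus lcm = 228.
    Write x = 19 + 57·t and substitute into x ≡ 0 (mod 4): 57·t ≡ 0 − 19 = -19 (mod 4).
    Reduce coefficients mod 4: 1·t ≡ 1 (mod 4).
    So t ≡ 1 (mod 4).
    Then x = 19 + 57·1 = 76, valid modulo lcm(57, 4) = 228: x ≡ 76 (mod 228).
  Combine with x ≡ 1 (mod 7); new modulus lcm = 1596.
    Write x = 76 + 228·t and substitute into x ≡ 1 (mod 7): 228·t ≡ 1 − 76 = -75 (mod 7).
    Reduce coefficients mod 7: 4·t ≡ 2 (mod 7).
    The inverse of 4 mod 7 is 2 (since 4·2 = 8 = 1·7 + 1), so t ≡ 2·2 = 4 ≡ 4 (mod 7).
    Then x = 76 + 228·4 = 988, valid modulo lcm(228, 7) = 1596: x ≡ 988 (mod 1596).
Verify against each original: 988 mod 19 = 0, 988 mod 3 = 1, 988 mod 4 = 0, 988 mod 7 = 1.

x ≡ 988 (mod 1596).


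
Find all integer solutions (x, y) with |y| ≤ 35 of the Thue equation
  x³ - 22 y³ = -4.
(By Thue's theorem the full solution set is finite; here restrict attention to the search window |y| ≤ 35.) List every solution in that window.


The equation is x³ - 22y³ = -4. For fixed y, x³ = 22·y³ − 4, so a solution requires the RHS to be a perfect cube.
Strategy: iterate y from -35 to 35, compute RHS = 22·y³ − 4, and check whether it is a (positive or negative) perfect cube.
Check small values of y:
  y = 0: RHS = -4 is not a perfect cube.
  y = 1: RHS = 18 is not a perfect cube.
  y = -1: RHS = -26 is not a perfect cube.
  y = 2: RHS = 172 is not a perfect cube.
  y = -2: RHS = -180 is not a perfect cube.
  y = 3: RHS = 590 is not a perfect cube.
  y = -3: RHS = -598 is not a perfect cube.
Continuing the search up to |y| = 35 finds no solutions either.
No (x, y) in the scanned range satisfies the equation.

No integer solutions with |y| ≤ 35.


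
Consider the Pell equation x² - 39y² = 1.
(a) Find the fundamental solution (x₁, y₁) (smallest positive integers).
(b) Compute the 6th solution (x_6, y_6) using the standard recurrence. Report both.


Step 1: Find the fundamental solution (x₁, y₁) of x² - 39y² = 1.
  Expand √39 as a continued fraction. a₀ = ⌊√39⌋ = 6; iterate m_{k+1} = d_k·a_k − m_k, d_{k+1} = (39 − m_{k+1}²)/d_k, a_{k+1} = ⌊(a₀ + m_{k+1})/d_{k+1}⌋ (starting m₀ = 0, d₀ = 1), with convergents p_k = a_k·p_{k-1} + p_{k-2}, q_k = a_k·q_{k-1} + q_{k-2} (p₋₁ = 1, q₋₁ = 0):
  k = 0: a₀ = 6; p₀/q₀ = 6/1; p₀² − 39·q₀² = 36 − 39 = -3.
  k = 1: m = 6, d = 3, a = ⌊(6 + 6)/3⌋ = 4; p/q = (4·6 + 1)/(4·1 + 0) = 25/4; p² − 39·q² = 625 − 624 = 1.
  The first convergent with p² − 39·q² = 1 gives the fundamental solution (x₁, y₁) = (25, 4).
Step 2: Apply the recurrence (x_{n+1}, y_{n+1}) = (x₁x_n + 39y₁y_n, x₁y_n + y₁x_n) repeatedly.
  From (x_1, y_1) = (25, 4): x_2 = 25·25 + 39·4·4 = 1249; y_2 = 25·4 + 4·25 = 200.
  From (x_2, y_2) = (1249, 200): x_3 = 25·1249 + 39·4·200 = 62425; y_3 = 25·200 + 4·1249 = 9996.
  From (x_3, y_3) = (62425, 9996): x_4 = 25·62425 + 39·4·9996 = 3120001; y_4 = 25·9996 + 4·62425 = 499600.
  From (x_4, y_4) = (3120001, 499600): x_5 = 25·3120001 + 39·4·499600 = 155937625; y_5 = 25·499600 + 4·3120001 = 24970004.
  From (x_5, y_5) = (155937625, 24970004): x_6 = 25·155937625 + 39·4·24970004 = 7793761249; y_6 = 25·24970004 + 4·155937625 = 1248000600.
Step 3: Verify x_6² - 39·y_6² = 60742714406414040001 - 60742714406414040000 = 1 (should be 1). ✓

(x_1, y_1) = (25, 4); (x_6, y_6) = (7793761249, 1248000600).


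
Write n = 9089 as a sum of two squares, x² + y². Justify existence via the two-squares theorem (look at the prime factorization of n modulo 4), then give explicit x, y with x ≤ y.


Step 1: Factor n = 9089 = 61 · 149.
Step 2: Check the mod-4 condition on each prime factor: 61 ≡ 1 (mod 4), exponent 1; 149 ≡ 1 (mod 4), exponent 1.
All primes ≡ 3 (mod 4) appear to even exponent (or don't appear), so by the two-squares theorem n IS expressible as a sum of two squares.
Step 3: Build a representation. Here n = 61 · 149 is a product of primes ≡ 1 (mod 4). Each prime p ≡ 1 (mod 4) is itself a sum of two squares; find a² by testing p − a² for a perfect square:
  61: 61 − 1² = 60, 61 − 2² = 57, 61 − 3² = 52, 61 − 4² = 45, 61 − 5² = 36 = 6² ⇒ 61 = 5² + 6².
  149: 149 − 1² = 148, 149 − 2² = 145, 149 − 3² = 140, 149 − 4² = 133, 149 − 5² = 124, 149 − 6² = 113, 149 − 7² = 100 = 10² ⇒ 149 = 7² + 10².
  Combine using the Brahmagupta–Fibonacci identity (a² + b²)(c² + d²) = (ac − bd)² + (ad + bc)² = (ac + bd)² + (ad − bc)²:
  61 · 149 = 9089: from (5² + 6²)(7² + 10²), take (5·7 − 6·10, 5·10 + 6·7) = (35 − 60, 50 + 42) = (-25, 92); dropping signs (only squares matter) gives (25, 92); check 25² + 92² = 625 + 8464 = 9089 ✓.
Step 4: Order so x ≤ y and verify: 25² + 92² = 625 + 8464 = 9089 = n. ✓

n = 9089 = 25² + 92² (one valid representation with x ≤ y).


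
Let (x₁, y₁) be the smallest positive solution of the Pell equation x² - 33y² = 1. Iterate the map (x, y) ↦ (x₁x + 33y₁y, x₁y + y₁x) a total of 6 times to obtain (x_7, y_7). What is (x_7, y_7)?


Step 1: Find the fundamental solution (x₁, y₁) of x² - 33y² = 1.
  Expand √33 as a continued fraction. a₀ = ⌊√33⌋ = 5; iterate m_{k+1} = d_k·a_k − m_k, d_{k+1} = (33 − m_{k+1}²)/d_k, a_{k+1} = ⌊(a₀ + m_{k+1})/d_{k+1}⌋ (starting m₀ = 0, d₀ = 1), with convergents p_k = a_k·p_{k-1} + p_{k-2}, q_k = a_k·q_{k-1} + q_{k-2} (p₋₁ = 1, q₋₁ = 0):
  k = 0: a₀ = 5; p₀/q₀ = 5/1; p₀² − 33·q₀² = 25 − 33 = -8.
  k = 1: m = 5, d = 8, a = ⌊(5 + 5)/8⌋ = 1; p/q = (1·5 + 1)/(1·1 + 0) = 6/1; p² − 33·q² = 36 − 33 = 3.
  k = 2: m = 3, d = 3, a = ⌊(5 + 3)/3⌋ = 2; p/q = (2·6 + 5)/(2·1 + 1) = 17/3; p² − 33·q² = 289 − 297 = -8.
  k = 3: m = 3, d = 8, a = ⌊(5 + 3)/8⌋ = 1; p/q = (1·17 + 6)/(1·3 + 1) = 23/4; p² − 33·q² = 529 − 528 = 1.
  The first convergent with p² − 33·q² = 1 gives the fundamental solution (x₁, y₁) = (23, 4).
Step 2: Apply the recurrence (x_{n+1}, y_{n+1}) = (x₁x_n + 33y₁y_n, x₁y_n + y₁x_n) repeatedly.
  From (x_1, y_1) = (23, 4): x_2 = 23·23 + 33·4·4 = 1057; y_2 = 23·4 + 4·23 = 184.
  From (x_2, y_2) = (1057, 184): x_3 = 23·1057 + 33·4·184 = 48599; y_3 = 23·184 + 4·1057 = 8460.
  From (x_3, y_3) = (48599, 8460): x_4 = 23·48599 + 33·4·8460 = 2234497; y_4 = 23·8460 + 4·48599 = 388976.
  From (x_4, y_4) = (2234497, 388976): x_5 = 23·2234497 + 33·4·388976 = 102738263; y_5 = 23·388976 + 4·2234497 = 17884436.
  From (x_5, y_5) = (102738263, 17884436): x_6 = 23·102738263 + 33·4·17884436 = 4723725601; y_6 = 23·17884436 + 4·102738263 = 822295080.
  From (x_6, y_6) = (4723725601, 822295080): x_7 = 23·4723725601 + 33·4·822295080 = 217188639383; y_7 = 23·822295080 + 4·4723725601 = 37807689244.
Step 3: Verify x_7² - 33·y_7² = 47170905077038818620689 - 47170905077038818620688 = 1 (should be 1). ✓

(x_1, y_1) = (23, 4); (x_7, y_7) = (217188639383, 37807689244).


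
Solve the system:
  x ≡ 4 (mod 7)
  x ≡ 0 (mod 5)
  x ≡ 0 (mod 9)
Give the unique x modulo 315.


Moduli 7, 5, 9 are pairwise coprime; by CRT there is a unique solution modulo M = 7 · 5 · 9 = 315.
Solve pairwise, accumulating the modulus:
  Start with x ≡ 4 (mod 7).
  Combine with x ≡ 0 (mod 5): since gcd(7, 5) = 1, we get a unique residue mod 35.
    Write x = 4 + 7·t and substitute into x ≡ 0 (mod 5): 7·t ≡ 0 − 4 = -4 (mod 5).
    Reduce coefficients mod 5: 2·t ≡ 1 (mod 5).
    The inverse of 2 mod 5 is 3 (since 2·3 = 6 = 1·5 + 1), so t ≡ 3·1 = 3 ≡ 3 (mod 5).
    Then x = 4 + 7·3 = 25, valid modulo lcm(7, 5) = 35: x ≡ 25 (mod 35).
  Combine with x ≡ 0 (mod 9): since gcd(35, 9) = 1, we get a unique residue mod 315.
    Write x = 25 + 35·t and substitute into x ≡ 0 (mod 9): 35·t ≡ 0 − 25 = -25 (mod 9).
    Reduce coefficients mod 9: 8·t ≡ 2 (mod 9).
    The inverse of 8 mod 9 is 8 (since 8·8 = 64 = 7·9 + 1), so t ≡ 8·2 = 16 ≡ 7 (mod 9).
    Then x = 25 + 35·7 = 270, valid modulo lcm(35, 9) = 315: x ≡ 270 (mod 315).
Verify: 270 mod 7 = 4 ✓, 270 mod 5 = 0 ✓, 270 mod 9 = 0 ✓.

x ≡ 270 (mod 315).


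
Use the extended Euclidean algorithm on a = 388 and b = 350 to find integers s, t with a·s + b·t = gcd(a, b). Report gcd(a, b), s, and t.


Euclidean algorithm on (388, 350) — divide until remainder is 0:
  388 = 1 · 350 + 38
  350 = 9 · 38 + 8
  38 = 4 · 8 + 6
  8 = 1 · 6 + 2
  6 = 3 · 2 + 0
gcd(388, 350) = 2.
Track Bezout coefficients alongside the remainders: start with r₀ = 388 = a·1 + b·0 (s = 1, t = 0) and r₁ = 350 = a·0 + b·1 (s = 0, t = 1); each new remainder r_{k+1} = r_{k-1} − q_k·r_k inherits s_{k+1} = s_{k-1} − q_k·s_k, t_{k+1} = t_{k-1} − q_k·t_k, so r_k = a·s_k + b·t_k at every step:
  q = 1: r = 38, s = 1 − 1·0 = 1, t = 0 − 1·1 = -1  (check: 388·1 + 350·(-1) = 38)
  q = 9: r = 8, s = 0 − 9·1 = -9, t = 1 − 9·(-1) = 10  (check: 388·(-9) + 350·10 = 8)
  q = 4: r = 6, s = 1 − 4·(-9) = 37, t = -1 − 4·10 = -41  (check: 388·37 + 350·(-41) = 6)
  q = 1: r = 2, s = -9 − 1·37 = -46, t = 10 − 1·(-41) = 51  (check: 388·(-46) + 350·51 = 2)
The row with r = 2 (the gcd) gives the Bezout coefficients s = -46, t = 51.
Result: 388 · (-46) + 350 · (51) = 2.

gcd(388, 350) = 2; s = -46, t = 51 (check: 388·(-46) + 350·51 = 2).


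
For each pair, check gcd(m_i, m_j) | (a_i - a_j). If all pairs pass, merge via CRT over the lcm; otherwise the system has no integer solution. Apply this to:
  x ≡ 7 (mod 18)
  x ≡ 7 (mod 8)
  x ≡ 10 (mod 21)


Moduli 18, 8, 21 are not pairwise coprime, so CRT works modulo lcm(m_i) when all pairwise compatibility conditions hold.
Pairwise compatibility: gcd(m_i, m_j) must divide a_i - a_j for every pair.
Merge one congruence at a time:
  Start: x ≡ 7 (mod 18).
  Combine with x ≡ 7 (mod 8): gcd(18, 8) = 2; 7 - 7 = 0, which IS divisible by 2, so compatible.
    Write x = 7 + 18·t and substitute into x ≡ 7 (mod 8): 18·t ≡ 7 − 7 = 0 (mod 8).
    Divide the congruence (and modulus) by g = 2: 9·t ≡ 0 (mod 4).
    Reduce coefficients mod 4: 1·t ≡ 0 (mod 4).
    So t ≡ 0 (mod 4).
    Then x = 7 + 18·0 = 7, valid modulo lcm(18, 8) = 72: x ≡ 7 (mod 72).
  Combine with x ≡ 10 (mod 21): gcd(72, 21) = 3; 10 - 7 = 3, which IS divisible by 3, so compatible.
    Write x = 7 + 72·t and substitute into x ≡ 10 (mod 21): 72·t ≡ 10 − 7 = 3 (mod 21).
    Divide the congruence (and modulus) by g = 3: 24·t ≡ 1 (mod 7).
    Reduce coefficients mod 7: 3·t ≡ 1 (mod 7).
    The inverse of 3 mod 7 is 5 (since 3·5 = 15 = 2·7 + 1), so t ≡ 5·1 = 5 ≡ 5 (mod 7).
    Then x = 7 + 72·5 = 367, valid modulo lcm(72, 21) = 504: x ≡ 367 (mod 504).
Verify: 367 mod 18 = 7, 367 mod 8 = 7, 367 mod 21 = 10.

x ≡ 367 (mod 504).


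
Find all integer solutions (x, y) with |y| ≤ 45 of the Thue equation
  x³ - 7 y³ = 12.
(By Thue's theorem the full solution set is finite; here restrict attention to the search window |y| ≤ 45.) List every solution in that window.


The equation is x³ - 7y³ = 12. For fixed y, x³ = 7·y³ + 12, so a solution requires the RHS to be a perfect cube.
Strategy: iterate y from -45 to 45, compute RHS = 7·y³ + 12, and check whether it is a (positive or negative) perfect cube.
Check small values of y:
  y = 0: RHS = 12 is not a perfect cube.
  y = 1: RHS = 19 is not a perfect cube.
  y = -1: RHS = 5 is not a perfect cube.
  y = 2: RHS = 68 is not a perfect cube.
  y = -2: RHS = -44 is not a perfect cube.
  y = 3: RHS = 201 is not a perfect cube.
  y = -3: RHS = -177 is not a perfect cube.
Continuing the search up to |y| = 45 finds no solutions either.
No (x, y) in the scanned range satisfies the equation.

No integer solutions with |y| ≤ 45.


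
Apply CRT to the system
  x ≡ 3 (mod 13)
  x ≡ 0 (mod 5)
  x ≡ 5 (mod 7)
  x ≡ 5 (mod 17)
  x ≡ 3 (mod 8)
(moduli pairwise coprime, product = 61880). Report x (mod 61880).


Product of moduli M = 13 · 5 · 7 · 17 · 8 = 61880.
Merge one congruence at a time:
  Start: x ≡ 3 (mod 13).
  Combine with x ≡ 0 (mod 5); new modulus lcm = 65.
    Write x = 3 + 13·t and substitute into x ≡ 0 (mod 5): 13·t ≡ 0 − 3 = -3 (mod 5).
    Reduce coefficients mod 5: 3·t ≡ 2 (mod 5).
    The inverse of 3 mod 5 is 2 (since 3·2 = 6 = 1·5 + 1), so t ≡ 2·2 = 4 ≡ 4 (mod 5).
    Then x = 3 + 13·4 = 55, valid modulo lcm(13, 5) = 65: x ≡ 55 (mod 65).
  Combine with x ≡ 5 (mod 7); new modulus lcm = 455.
    Write x = 55 + 65·t and substitute into x ≡ 5 (mod 7): 65·t ≡ 5 − 55 = -50 (mod 7).
    Reduce coefficients mod 7: 2·t ≡ 6 (mod 7).
    The inverse of 2 mod 7 is 4 (since 2·4 = 8 = 1·7 + 1), so t ≡ 4·6 = 24 ≡ 3 (mod 7).
    Then x = 55 + 65·3 = 250, valid modulo lcm(65, 7) = 455: x ≡ 250 (mod 455).
  Combine with x ≡ 5 (mod 17); new modulus lcm = 7735.
    Write x = 250 + 455·t and substitute into x ≡ 5 (mod 17): 455·t ≡ 5 − 250 = -245 (mod 17).
    Reduce coefficients mod 17: 13·t ≡ 10 (mod 17).
    The inverse of 13 mod 17 is 4 (since 13·4 = 52 = 3·17 + 1), so t ≡ 4·10 = 40 ≡ 6 (mod 17).
    Then x = 250 + 455·6 = 2980, valid modulo lcm(455, 17) = 7735: x ≡ 2980 (mod 7735).
  Combine with x ≡ 3 (mod 8); new modulus lcm = 61880.
    Write x = 2980 + 7735·t and substitute into x ≡ 3 (mod 8): 7735·t ≡ 3 − 2980 = -2977 (mod 8).
    Reduce coefficients mod 8: 7·t ≡ 7 (mod 8).
    The inverse of 7 mod 8 is 7 (since 7·7 = 49 = 6·8 + 1), so t ≡ 7·7 = 49 ≡ 1 (mod 8).
    Then x = 2980 + 7735·1 = 10715, valid modulo lcm(7735, 8) = 61880: x ≡ 10715 (mod 61880).
Verify against each original: 10715 mod 13 = 3, 10715 mod 5 = 0, 10715 mod 7 = 5, 10715 mod 17 = 5, 10715 mod 8 = 3.

x ≡ 10715 (mod 61880).


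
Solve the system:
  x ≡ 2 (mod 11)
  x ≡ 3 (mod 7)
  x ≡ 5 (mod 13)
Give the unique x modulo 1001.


Moduli 11, 7, 13 are pairwise coprime; by CRT there is a unique solution modulo M = 11 · 7 · 13 = 1001.
Solve pairwise, accumulating the modulus:
  Start with x ≡ 2 (mod 11).
  Combine with x ≡ 3 (mod 7): since gcd(11, 7) = 1, we get a unique residue mod 77.
    Write x = 2 + 11·t and substitute into x ≡ 3 (mod 7): 11·t ≡ 3 − 2 = 1 (mod 7).
    Reduce coefficients mod 7: 4·t ≡ 1 (mod 7).
    The inverse of 4 mod 7 is 2 (since 4·2 = 8 = 1·7 + 1), so t ≡ 2·1 = 2 ≡ 2 (mod 7).
    Then x = 2 + 11·2 = 24, valid modulo lcm(11, 7) = 77: x ≡ 24 (mod 77).
  Combine with x ≡ 5 (mod 13): since gcd(77, 13) = 1, we get a unique residue mod 1001.
    Write x = 24 + 77·t and substitute into x ≡ 5 (mod 13): 77·t ≡ 5 − 24 = -19 (mod 13).
    Reduce coefficients mod 13: 12·t ≡ 7 (mod 13).
    The inverse of 12 mod 13 is 12 (since 12·12 = 144 = 11·13 + 1), so t ≡ 12·7 = 84 ≡ 6 (mod 13).
    Then x = 24 + 77·6 = 486, valid modulo lcm(77, 13) = 1001: x ≡ 486 (mod 1001).
Verify: 486 mod 11 = 2 ✓, 486 mod 7 = 3 ✓, 486 mod 13 = 5 ✓.

x ≡ 486 (mod 1001).


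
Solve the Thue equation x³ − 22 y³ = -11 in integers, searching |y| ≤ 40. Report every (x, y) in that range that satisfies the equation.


The equation is x³ - 22y³ = -11. For fixed y, x³ = 22·y³ − 11, so a solution requires the RHS to be a perfect cube.
Strategy: iterate y from -40 to 40, compute RHS = 22·y³ − 11, and check whether it is a (positive or negative) perfect cube.
Check small values of y:
  y = 0: RHS = -11 is not a perfect cube.
  y = 1: RHS = 11 is not a perfect cube.
  y = -1: RHS = -33 is not a perfect cube.
  y = 2: RHS = 165 is not a perfect cube.
  y = -2: RHS = -187 is not a perfect cube.
  y = 3: RHS = 583 is not a perfect cube.
  y = -3: RHS = -605 is not a perfect cube.
Continuing the search up to |y| = 40 finds no solutions either.
No (x, y) in the scanned range satisfies the equation.

No integer solutions with |y| ≤ 40.


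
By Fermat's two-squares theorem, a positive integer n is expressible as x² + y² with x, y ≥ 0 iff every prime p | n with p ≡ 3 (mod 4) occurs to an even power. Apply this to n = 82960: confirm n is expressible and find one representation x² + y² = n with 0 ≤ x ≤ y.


Step 1: Factor n = 82960 = 2^4 · 5 · 17 · 61.
Step 2: Check the mod-4 condition on each prime factor: 2 = 2 (special); 5 ≡ 1 (mod 4), exponent 1; 17 ≡ 1 (mod 4), exponent 1; 61 ≡ 1 (mod 4), exponent 1.
All primes ≡ 3 (mod 4) appear to even exponent (or don't appear), so by the two-squares theorem n IS expressible as a sum of two squares.
Step 3: Build a representation. Group n = k² · m with k = 4 and m = 5 · 17 · 61 = 5185 (a product of primes ≡ 1 (mod 4)); a representation of m scales to one of n via (k·x)² + (k·y)² = k²(x² + y²). Each prime p ≡ 1 (mod 4) is itself a sum of two squares; find a² by testing p − a² for a perfect square:
  5: 5 − 1² = 4 = 2² ⇒ 5 = 1² + 2².
  17: 17 − 1² = 16 = 4² ⇒ 17 = 1² + 4².
  61: 61 − 1² = 60, 61 − 2² = 57, 61 − 3² = 52, 61 − 4² = 45, 61 − 5² = 36 = 6² ⇒ 61 = 5² + 6².
  Combine using the Brahmagupta–Fibonacci identity (a² + b²)(c² + d²) = (ac − bd)² + (ad + bc)² = (ac + bd)² + (ad − bc)²:
  5 · 17 = 85: from (1² + 2²)(1² + 4²), take (1·1 − 2·4, 1·4 + 2·1) = (1 − 8, 4 + 2) = (-7, 6); dropping signs (only squares matter) gives (7, 6); check 7² + 6² = 49 + 36 = 85 ✓.
  85 · 61 = 5185: from (7² + 6²)(5² + 6²), take (7·5 − 6·6, 7·6 + 6·5) = (35 − 36, 42 + 30) = (-1, 72); dropping signs (only squares matter) gives (1, 72); check 1² + 72² = 1 + 5184 = 5185 ✓.
  Scale by k = 4: (4·1, 4·72) = (4, 288).
Step 4: Order so x ≤ y and verify: 4² + 288² = 16 + 82944 = 82960 = n. ✓

n = 82960 = 4² + 288² (one valid representation with x ≤ y).


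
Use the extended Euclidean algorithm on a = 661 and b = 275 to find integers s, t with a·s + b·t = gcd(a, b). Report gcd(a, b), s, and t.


Euclidean algorithm on (661, 275) — divide until remainder is 0:
  661 = 2 · 275 + 111
  275 = 2 · 111 + 53
  111 = 2 · 53 + 5
  53 = 10 · 5 + 3
  5 = 1 · 3 + 2
  3 = 1 · 2 + 1
  2 = 2 · 1 + 0
gcd(661, 275) = 1.
Track Bezout coefficients alongside the remainders: start with r₀ = 661 = a·1 + b·0 (s = 1, t = 0) and r₁ = 275 = a·0 + b·1 (s = 0, t = 1); each new remainder r_{k+1} = r_{k-1} − q_k·r_k inherits s_{k+1} = s_{k-1} − q_k·s_k, t_{k+1} = t_{k-1} − q_k·t_k, so r_k = a·s_k + b·t_k at every step:
  q = 2: r = 111, s = 1 − 2·0 = 1, t = 0 − 2·1 = -2  (check: 661·1 + 275·(-2) = 111)
  q = 2: r = 53, s = 0 − 2·1 = -2, t = 1 − 2·(-2) = 5  (check: 661·(-2) + 275·5 = 53)
  q = 2: r = 5, s = 1 − 2·(-2) = 5, t = -2 − 2·5 = -12  (check: 661·5 + 275·(-12) = 5)
  q = 10: r = 3, s = -2 − 10·5 = -52, t = 5 − 10·(-12) = 125  (check: 661·(-52) + 275·125 = 3)
  q = 1: r = 2, s = 5 − 1·(-52) = 57, t = -12 − 1·125 = -137  (check: 661·57 + 275·(-137) = 2)
  q = 1: r = 1, s = -52 − 1·57 = -109, t = 125 − 1·(-137) = 262  (check: 661·(-109) + 275·262 = 1)
The row with r = 1 (the gcd) gives the Bezout coefficients s = -109, t = 262.
Result: 661 · (-109) + 275 · (262) = 1.

gcd(661, 275) = 1; s = -109, t = 262 (check: 661·(-109) + 275·262 = 1).


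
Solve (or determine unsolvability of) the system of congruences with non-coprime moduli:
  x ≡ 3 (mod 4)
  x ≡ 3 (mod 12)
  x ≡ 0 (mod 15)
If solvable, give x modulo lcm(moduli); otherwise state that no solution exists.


Moduli 4, 12, 15 are not pairwise coprime, so CRT works modulo lcm(m_i) when all pairwise compatibility conditions hold.
Pairwise compatibility: gcd(m_i, m_j) must divide a_i - a_j for every pair.
Merge one congruence at a time:
  Start: x ≡ 3 (mod 4).
  Combine with x ≡ 3 (mod 12): gcd(4, 12) = 4; 3 - 3 = 0, which IS divisible by 4, so compatible.
    Write x = 3 + 4·t and substitute into x ≡ 3 (mod 12): 4·t ≡ 3 − 3 = 0 (mod 12).
    Divide the congruence (and modulus) by g = 4: 1·t ≡ 0 (mod 3).
    So t ≡ 0 (mod 3).
    Then x = 3 + 4·0 = 3, valid modulo lcm(4, 12) = 12: x ≡ 3 (mod 12).
  Combine with x ≡ 0 (mod 15): gcd(12, 15) = 3; 0 - 3 = -3, which IS divisible by 3, so compatible.
    Write x = 3 + 12·t and substitute into x ≡ 0 (mod 15): 12·t ≡ 0 − 3 = -3 (mod 15).
    Divide the congruence (and modulus) by g = 3: 4·t ≡ -1 (mod 5).
    Reduce coefficients mod 5: 4·t ≡ 4 (mod 5).
    The inverse of 4 mod 5 is 4 (since 4·4 = 16 = 3·5 + 1), so t ≡ 4·4 = 16 ≡ 1 (mod 5).
    Then x = 3 + 12·1 = 15, valid modulo lcm(12, 15) = 60: x ≡ 15 (mod 60).
Verify: 15 mod 4 = 3, 15 mod 12 = 3, 15 mod 15 = 0.

x ≡ 15 (mod 60).


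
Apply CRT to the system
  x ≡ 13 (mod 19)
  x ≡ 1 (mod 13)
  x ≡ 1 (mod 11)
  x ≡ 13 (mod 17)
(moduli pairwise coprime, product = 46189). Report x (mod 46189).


Product of moduli M = 19 · 13 · 11 · 17 = 46189.
Merge one congruence at a time:
  Start: x ≡ 13 (mod 19).
  Combine with x ≡ 1 (mod 13); new modulus lcm = 247.
    Write x = 13 + 19·t and substitute into x ≡ 1 (mod 13): 19·t ≡ 1 − 13 = -12 (mod 13).
    Reduce coefficients mod 13: 6·t ≡ 1 (mod 13).
    The inverse of 6 mod 13 is 11 (since 6·11 = 66 = 5·13 + 1), so t ≡ 11·1 = 11 ≡ 11 (mod 13).
    Then x = 13 + 19·11 = 222, valid modulo lcm(19, 13) = 247: x ≡ 222 (mod 247).
  Combine with x ≡ 1 (mod 11); new modulus lcm = 2717.
    Write x = 222 + 247·t and substitute into x ≡ 1 (mod 11): 247·t ≡ 1 − 222 = -221 (mod 11).
    Reduce coefficients mod 11: 5·t ≡ 10 (mod 11).
    The inverse of 5 mod 11 is 9 (since 5·9 = 45 = 4·11 + 1), so t ≡ 9·10 = 90 ≡ 2 (mod 11).
    Then x = 222 + 247·2 = 716, valid modulo lcm(247, 11) = 2717: x ≡ 716 (mod 2717).
  Combine with x ≡ 13 (mod 17); new modulus lcm = 46189.
    Write x = 716 + 2717·t and substitute into x ≡ 13 (mod 17): 2717·t ≡ 13 − 716 = -703 (mod 17).
    Reduce coefficients mod 17: 14·t ≡ 11 (mod 17).
    The inverse of 14 mod 17 is 11 (since 14·11 = 154 = 9·17 + 1), so t ≡ 11·11 = 121 ≡ 2 (mod 17).
    Then x = 716 + 2717·2 = 6150, valid modulo lcm(2717, 17) = 46189: x ≡ 6150 (mod 46189).
Verify against each original: 6150 mod 19 = 13, 6150 mod 13 = 1, 6150 mod 11 = 1, 6150 mod 17 = 13.

x ≡ 6150 (mod 46189).


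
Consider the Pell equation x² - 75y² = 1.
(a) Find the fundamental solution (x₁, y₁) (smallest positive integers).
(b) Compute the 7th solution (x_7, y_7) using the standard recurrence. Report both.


Step 1: Find the fundamental solution (x₁, y₁) of x² - 75y² = 1.
  Expand √75 as a continued fraction. a₀ = ⌊√75⌋ = 8; iterate m_{k+1} = d_k·a_k − m_k, d_{k+1} = (75 − m_{k+1}²)/d_k, a_{k+1} = ⌊(a₀ + m_{k+1})/d_{k+1}⌋ (starting m₀ = 0, d₀ = 1), with convergents p_k = a_k·p_{k-1} + p_{k-2}, q_k = a_k·q_{k-1} + q_{k-2} (p₋₁ = 1, q₋₁ = 0):
  k = 0: a₀ = 8; p₀/q₀ = 8/1; p₀² − 75·q₀² = 64 − 75 = -11.
  k = 1: m = 8, d = 11, a = ⌊(8 + 8)/11⌋ = 1; p/q = (1·8 + 1)/(1·1 + 0) = 9/1; p² − 75·q² = 81 − 75 = 6.
  k = 2: m = 3, d = 6, a = ⌊(8 + 3)/6⌋ = 1; p/q = (1·9 + 8)/(1·1 + 1) = 17/2; p² − 75·q² = 289 − 300 = -11.
  k = 3: m = 3, d = 11, a = ⌊(8 + 3)/11⌋ = 1; p/q = (1·17 + 9)/(1·2 + 1) = 26/3; p² − 75·q² = 676 − 675 = 1.
  The first convergent with p² − 75·q² = 1 gives the fundamental solution (x₁, y₁) = (26, 3).
Step 2: Apply the recurrence (x_{n+1}, y_{n+1}) = (x₁x_n + 75y₁y_n, x₁y_n + y₁x_n) repeatedly.
  From (x_1, y_1) = (26, 3): x_2 = 26·26 + 75·3·3 = 1351; y_2 = 26·3 + 3·26 = 156.
  From (x_2, y_2) = (1351, 156): x_3 = 26·1351 + 75·3·156 = 70226; y_3 = 26·156 + 3·1351 = 8109.
  From (x_3, y_3) = (70226, 8109): x_4 = 26·70226 + 75·3·8109 = 3650401; y_4 = 26·8109 + 3·70226 = 421512.
  From (x_4, y_4) = (3650401, 421512): x_5 = 26·3650401 + 75·3·421512 = 189750626; y_5 = 26·421512 + 3·3650401 = 21910515.
  From (x_5, y_5) = (189750626, 21910515): x_6 = 26·189750626 + 75·3·21910515 = 9863382151; y_6 = 26·21910515 + 3·189750626 = 1138925268.
  From (x_6, y_6) = (9863382151, 1138925268): x_7 = 26·9863382151 + 75·3·1138925268 = 512706121226; y_7 = 26·1138925268 + 3·9863382151 = 59202203421.
Step 3: Verify x_7² - 75·y_7² = 262867566742609807743076 - 262867566742609807743075 = 1 (should be 1). ✓

(x_1, y_1) = (26, 3); (x_7, y_7) = (512706121226, 59202203421).
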